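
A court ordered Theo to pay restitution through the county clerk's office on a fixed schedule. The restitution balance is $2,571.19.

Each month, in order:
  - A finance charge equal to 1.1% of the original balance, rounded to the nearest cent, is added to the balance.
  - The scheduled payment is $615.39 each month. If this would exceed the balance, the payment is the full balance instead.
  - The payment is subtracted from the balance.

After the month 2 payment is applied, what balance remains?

$1,396.97

Month 1: opening $2,571.19; interest $28.28 → $2,599.47; payment $615.39; balance $1,984.08
Month 2: opening $1,984.08; interest $28.28 → $2,012.36; payment $615.39; balance $1,396.97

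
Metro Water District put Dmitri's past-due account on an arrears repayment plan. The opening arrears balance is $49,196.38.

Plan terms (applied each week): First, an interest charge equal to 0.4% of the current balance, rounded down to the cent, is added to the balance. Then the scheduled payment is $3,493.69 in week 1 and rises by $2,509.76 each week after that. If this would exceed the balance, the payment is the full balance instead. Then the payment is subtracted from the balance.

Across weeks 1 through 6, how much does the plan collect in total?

Week 1: $49,196.38 +$196.78 interest = $49,393.16; pay $3,493.69 → $45,899.47
Week 2: $45,899.47 +$183.59 interest = $46,083.06; pay $6,003.45 → $40,079.61
Week 3: $40,079.61 +$160.31 interest = $40,239.92; pay $8,513.21 → $31,726.71
Week 4: $31,726.71 +$126.90 interest = $31,853.61; pay $11,022.97 → $20,830.64
Week 5: $20,830.64 +$83.32 interest = $20,913.96; pay $13,532.73 → $7,381.23
Week 6: $7,381.23 +$29.52 interest = $7,410.75; pay $7,410.75 → $0.00
Total paid: $49,976.80

$49,976.80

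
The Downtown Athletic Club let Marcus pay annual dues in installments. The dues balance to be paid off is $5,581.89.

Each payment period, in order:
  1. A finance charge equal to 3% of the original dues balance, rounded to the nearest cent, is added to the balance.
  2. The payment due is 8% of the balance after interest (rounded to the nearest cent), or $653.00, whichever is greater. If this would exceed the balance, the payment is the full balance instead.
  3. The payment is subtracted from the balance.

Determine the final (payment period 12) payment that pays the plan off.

$408.41

Payment period 1: $5,581.89 +$167.46 interest = $5,749.35; pay $653.00 → $5,096.35
Payment period 2: $5,096.35 +$167.46 interest = $5,263.81; pay $653.00 → $4,610.81
Payment period 3: $4,610.81 +$167.46 interest = $4,778.27; pay $653.00 → $4,125.27
Payment period 4: $4,125.27 +$167.46 interest = $4,292.73; pay $653.00 → $3,639.73
Payment period 5: $3,639.73 +$167.46 interest = $3,807.19; pay $653.00 → $3,154.19
Payment period 6: $3,154.19 +$167.46 interest = $3,321.65; pay $653.00 → $2,668.65
Payment period 7: $2,668.65 +$167.46 interest = $2,836.11; pay $653.00 → $2,183.11
Payment period 8: $2,183.11 +$167.46 interest = $2,350.57; pay $653.00 → $1,697.57
Payment period 9: $1,697.57 +$167.46 interest = $1,865.03; pay $653.00 → $1,212.03
Payment period 10: $1,212.03 +$167.46 interest = $1,379.49; pay $653.00 → $726.49
Payment period 11: $726.49 +$167.46 interest = $893.95; pay $653.00 → $240.95
Payment period 12: $240.95 +$167.46 interest = $408.41; pay $408.41 → $0.00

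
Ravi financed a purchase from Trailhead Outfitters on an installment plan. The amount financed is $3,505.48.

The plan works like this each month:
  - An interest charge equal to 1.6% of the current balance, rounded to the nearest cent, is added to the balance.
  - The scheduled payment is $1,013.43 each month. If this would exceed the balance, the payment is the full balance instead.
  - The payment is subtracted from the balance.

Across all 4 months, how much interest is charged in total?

Month 1: $3,505.48 +$56.09 interest = $3,561.57; pay $1,013.43 → $2,548.14
Month 2: $2,548.14 +$40.77 interest = $2,588.91; pay $1,013.43 → $1,575.48
Month 3: $1,575.48 +$25.21 interest = $1,600.69; pay $1,013.43 → $587.26
Month 4: $587.26 +$9.40 interest = $596.66; pay $596.66 → $0.00
Total interest: $56.09 + $40.77 + $25.21 + $9.40 = $131.47

$131.47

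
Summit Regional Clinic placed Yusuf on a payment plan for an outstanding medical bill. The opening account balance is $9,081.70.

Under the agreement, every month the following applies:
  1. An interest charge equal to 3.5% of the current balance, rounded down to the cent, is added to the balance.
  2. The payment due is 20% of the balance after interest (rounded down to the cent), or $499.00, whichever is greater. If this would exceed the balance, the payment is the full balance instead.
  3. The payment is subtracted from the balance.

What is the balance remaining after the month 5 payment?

Month 1: opening $9,081.70; interest $317.85 → $9,399.55; payment $1,879.91; balance $7,519.64
Month 2: opening $7,519.64; interest $263.18 → $7,782.82; payment $1,556.56; balance $6,226.26
Month 3: opening $6,226.26; interest $217.91 → $6,444.17; payment $1,288.83; balance $5,155.34
Month 4: opening $5,155.34; interest $180.43 → $5,335.77; payment $1,067.15; balance $4,268.62
Month 5: opening $4,268.62; interest $149.40 → $4,418.02; payment $883.60; balance $3,534.42

$3,534.42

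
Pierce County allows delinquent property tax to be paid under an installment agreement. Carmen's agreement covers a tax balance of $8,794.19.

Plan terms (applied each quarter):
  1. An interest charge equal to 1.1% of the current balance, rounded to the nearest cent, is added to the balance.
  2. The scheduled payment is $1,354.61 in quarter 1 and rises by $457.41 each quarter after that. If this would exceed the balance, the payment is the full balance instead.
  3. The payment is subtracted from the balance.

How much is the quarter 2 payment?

$1,812.02

# | Opening | Interest | Payment | End bal
1 | $8,794.19 | $96.74 | $1,354.61 | $7,536.32
2 | $7,536.32 | $82.90 | $1,812.02 | $5,807.20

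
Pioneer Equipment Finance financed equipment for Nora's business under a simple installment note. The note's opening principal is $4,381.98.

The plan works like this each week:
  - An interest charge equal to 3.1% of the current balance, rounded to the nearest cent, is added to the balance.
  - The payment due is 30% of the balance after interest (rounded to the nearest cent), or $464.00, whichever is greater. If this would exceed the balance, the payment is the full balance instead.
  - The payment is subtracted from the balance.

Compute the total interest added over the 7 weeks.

$426.11

Week 1: opening $4,381.98; interest $135.84 → $4,517.82; payment $1,355.35; balance $3,162.47
Week 2: opening $3,162.47; interest $98.04 → $3,260.51; payment $978.15; balance $2,282.36
Week 3: opening $2,282.36; interest $70.75 → $2,353.11; payment $705.93; balance $1,647.18
Week 4: opening $1,647.18; interest $51.06 → $1,698.24; payment $509.47; balance $1,188.77
Week 5: opening $1,188.77; interest $36.85 → $1,225.62; payment $464.00; balance $761.62
Week 6: opening $761.62; interest $23.61 → $785.23; payment $464.00; balance $321.23
Week 7: opening $321.23; interest $9.96 → $331.19; payment $331.19; balance $0.00
Total interest: $135.84 + $98.04 + $70.75 + $51.06 + $36.85 + $23.61 + $9.96 = $426.11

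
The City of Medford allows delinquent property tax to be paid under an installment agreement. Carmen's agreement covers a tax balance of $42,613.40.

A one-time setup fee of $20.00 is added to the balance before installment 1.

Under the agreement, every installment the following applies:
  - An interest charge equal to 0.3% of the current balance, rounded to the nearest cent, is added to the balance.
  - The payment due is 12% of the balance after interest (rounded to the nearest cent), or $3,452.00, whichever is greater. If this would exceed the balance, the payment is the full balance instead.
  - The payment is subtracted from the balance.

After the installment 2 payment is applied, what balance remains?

# | Opening | Interest | Payment | End bal
1 | $42,633.40 | $127.90 | $5,131.36 | $37,629.94
2 | $37,629.94 | $112.89 | $4,529.14 | $33,213.69

$33,213.69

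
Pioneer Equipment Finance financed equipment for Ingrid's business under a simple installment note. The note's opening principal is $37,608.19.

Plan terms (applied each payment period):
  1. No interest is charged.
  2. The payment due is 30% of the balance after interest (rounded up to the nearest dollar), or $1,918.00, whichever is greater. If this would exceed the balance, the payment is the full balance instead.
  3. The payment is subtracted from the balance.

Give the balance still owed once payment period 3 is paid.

Payment period 1: opening $37,608.19; payment $11,283.00; balance $26,325.19
Payment period 2: opening $26,325.19; payment $7,898.00; balance $18,427.19
Payment period 3: opening $18,427.19; payment $5,529.00; balance $12,898.19

$12,898.19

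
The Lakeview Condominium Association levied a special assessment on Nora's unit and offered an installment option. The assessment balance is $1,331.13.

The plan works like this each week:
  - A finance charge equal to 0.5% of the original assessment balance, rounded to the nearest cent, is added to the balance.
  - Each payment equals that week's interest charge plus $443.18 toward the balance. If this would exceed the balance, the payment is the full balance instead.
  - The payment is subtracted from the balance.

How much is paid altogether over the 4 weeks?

Week 1: $1,331.13 +$6.66 interest = $1,337.79; pay $449.84 → $887.95
Week 2: $887.95 +$6.66 interest = $894.61; pay $449.84 → $444.77
Week 3: $444.77 +$6.66 interest = $451.43; pay $449.84 → $1.59
Week 4: $1.59 +$6.66 interest = $8.25; pay $8.25 → $0.00
Total paid: $1,357.77

$1,357.77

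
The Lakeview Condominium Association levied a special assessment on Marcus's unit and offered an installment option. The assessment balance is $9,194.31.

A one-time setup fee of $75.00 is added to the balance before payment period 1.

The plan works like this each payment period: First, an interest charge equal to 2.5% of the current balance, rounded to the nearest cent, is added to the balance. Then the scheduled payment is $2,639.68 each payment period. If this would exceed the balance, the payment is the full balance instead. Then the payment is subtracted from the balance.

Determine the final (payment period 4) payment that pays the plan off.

Payment period 1: opening $9,269.31; interest $231.73 → $9,501.04; payment $2,639.68; balance $6,861.36
Payment period 2: opening $6,861.36; interest $171.53 → $7,032.89; payment $2,639.68; balance $4,393.21
Payment period 3: opening $4,393.21; interest $109.83 → $4,503.04; payment $2,639.68; balance $1,863.36
Payment period 4: opening $1,863.36; interest $46.58 → $1,909.94; payment $1,909.94; balance $0.00

$1,909.94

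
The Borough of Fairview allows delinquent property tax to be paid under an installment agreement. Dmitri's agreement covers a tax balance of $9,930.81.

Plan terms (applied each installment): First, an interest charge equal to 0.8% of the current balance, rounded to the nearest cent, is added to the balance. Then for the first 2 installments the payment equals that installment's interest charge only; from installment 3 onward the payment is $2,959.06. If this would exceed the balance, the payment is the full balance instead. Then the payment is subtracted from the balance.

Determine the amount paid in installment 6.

# | Opening | Interest | Payment | End bal
1 | $9,930.81 | $79.45 | $79.45 | $9,930.81
2 | $9,930.81 | $79.45 | $79.45 | $9,930.81
3 | $9,930.81 | $79.45 | $2,959.06 | $7,051.20
4 | $7,051.20 | $56.41 | $2,959.06 | $4,148.55
5 | $4,148.55 | $33.19 | $2,959.06 | $1,222.68
6 | $1,222.68 | $9.78 | $1,232.46 | $0.00

$1,232.46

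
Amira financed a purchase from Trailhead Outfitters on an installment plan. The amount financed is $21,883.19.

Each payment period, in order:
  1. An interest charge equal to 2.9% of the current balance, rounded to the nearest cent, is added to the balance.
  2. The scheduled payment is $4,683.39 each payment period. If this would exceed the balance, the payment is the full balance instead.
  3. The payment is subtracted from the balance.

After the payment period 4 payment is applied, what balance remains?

$4,969.88

Payment period 1: $21,883.19 +$634.61 interest = $22,517.80; pay $4,683.39 → $17,834.41
Payment period 2: $17,834.41 +$517.20 interest = $18,351.61; pay $4,683.39 → $13,668.22
Payment period 3: $13,668.22 +$396.38 interest = $14,064.60; pay $4,683.39 → $9,381.21
Payment period 4: $9,381.21 +$272.06 interest = $9,653.27; pay $4,683.39 → $4,969.88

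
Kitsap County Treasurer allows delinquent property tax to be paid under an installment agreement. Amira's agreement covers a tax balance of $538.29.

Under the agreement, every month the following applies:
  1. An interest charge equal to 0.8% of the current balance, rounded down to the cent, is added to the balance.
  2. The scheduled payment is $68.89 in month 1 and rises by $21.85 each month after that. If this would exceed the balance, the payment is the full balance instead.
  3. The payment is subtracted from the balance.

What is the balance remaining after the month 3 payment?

$277.24

# | Opening | Interest | Payment | End bal
1 | $538.29 | $4.30 | $68.89 | $473.70
2 | $473.70 | $3.78 | $90.74 | $386.74
3 | $386.74 | $3.09 | $112.59 | $277.24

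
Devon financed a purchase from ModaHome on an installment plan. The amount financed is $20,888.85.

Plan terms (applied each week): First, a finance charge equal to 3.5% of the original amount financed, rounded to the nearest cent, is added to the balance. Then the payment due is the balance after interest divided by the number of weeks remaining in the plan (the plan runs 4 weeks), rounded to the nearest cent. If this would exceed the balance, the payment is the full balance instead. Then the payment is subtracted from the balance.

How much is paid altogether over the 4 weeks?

Week 1: $20,888.85 +$731.11 interest = $21,619.96; pay $5,404.99 → $16,214.97
Week 2: $16,214.97 +$731.11 interest = $16,946.08; pay $5,648.69 → $11,297.39
Week 3: $11,297.39 +$731.11 interest = $12,028.50; pay $6,014.25 → $6,014.25
Week 4: $6,014.25 +$731.11 interest = $6,745.36; pay $6,745.36 → $0.00
Total paid: $23,813.29

$23,813.29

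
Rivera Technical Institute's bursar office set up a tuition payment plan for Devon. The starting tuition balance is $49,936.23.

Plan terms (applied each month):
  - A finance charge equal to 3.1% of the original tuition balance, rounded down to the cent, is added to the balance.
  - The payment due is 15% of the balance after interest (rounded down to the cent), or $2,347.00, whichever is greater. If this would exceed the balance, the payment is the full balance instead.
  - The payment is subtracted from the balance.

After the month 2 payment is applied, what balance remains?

$38,513.20

Month 1: $49,936.23 +$1,548.02 interest = $51,484.25; pay $7,722.63 → $43,761.62
Month 2: $43,761.62 +$1,548.02 interest = $45,309.64; pay $6,796.44 → $38,513.20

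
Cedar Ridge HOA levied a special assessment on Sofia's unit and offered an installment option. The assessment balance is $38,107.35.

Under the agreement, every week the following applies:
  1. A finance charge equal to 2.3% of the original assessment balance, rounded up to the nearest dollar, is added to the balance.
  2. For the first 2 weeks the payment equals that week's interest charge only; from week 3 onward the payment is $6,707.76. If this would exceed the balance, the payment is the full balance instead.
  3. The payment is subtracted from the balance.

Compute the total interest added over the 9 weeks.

# | Opening | Interest | Payment | End bal
1 | $38,107.35 | $877.00 | $877.00 | $38,107.35
2 | $38,107.35 | $877.00 | $877.00 | $38,107.35
3 | $38,107.35 | $877.00 | $6,707.76 | $32,276.59
4 | $32,276.59 | $877.00 | $6,707.76 | $26,445.83
5 | $26,445.83 | $877.00 | $6,707.76 | $20,615.07
6 | $20,615.07 | $877.00 | $6,707.76 | $14,784.31
7 | $14,784.31 | $877.00 | $6,707.76 | $8,953.55
8 | $8,953.55 | $877.00 | $6,707.76 | $3,122.79
9 | $3,122.79 | $877.00 | $3,999.79 | $0.00
Total interest: $877.00 + $877.00 + $877.00 + $877.00 + $877.00 + $877.00 + $877.00 + $877.00 + $877.00 = $7,893.00

$7,893.00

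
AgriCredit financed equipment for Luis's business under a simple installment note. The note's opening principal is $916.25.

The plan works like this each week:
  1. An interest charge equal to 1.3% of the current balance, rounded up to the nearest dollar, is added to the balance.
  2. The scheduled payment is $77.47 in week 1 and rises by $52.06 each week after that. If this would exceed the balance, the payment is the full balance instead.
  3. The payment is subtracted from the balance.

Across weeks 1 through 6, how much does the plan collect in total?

Week 1: opening $916.25; interest $12.00 → $928.25; payment $77.47; balance $850.78
Week 2: opening $850.78; interest $12.00 → $862.78; payment $129.53; balance $733.25
Week 3: opening $733.25; interest $10.00 → $743.25; payment $181.59; balance $561.66
Week 4: opening $561.66; interest $8.00 → $569.66; payment $233.65; balance $336.01
Week 5: opening $336.01; interest $5.00 → $341.01; payment $285.71; balance $55.30
Week 6: opening $55.30; interest $1.00 → $56.30; payment $56.30; balance $0.00
Total paid: $964.25

$964.25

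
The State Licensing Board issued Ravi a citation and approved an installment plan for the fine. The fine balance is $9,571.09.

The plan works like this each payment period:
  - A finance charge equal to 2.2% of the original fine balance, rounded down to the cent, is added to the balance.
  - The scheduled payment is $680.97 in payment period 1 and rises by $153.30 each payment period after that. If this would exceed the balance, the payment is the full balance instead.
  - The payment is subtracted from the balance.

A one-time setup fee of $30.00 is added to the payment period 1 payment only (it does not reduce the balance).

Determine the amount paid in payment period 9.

$1,725.97

# | Opening | Interest | Payment | Fee | End bal
1 | $9,571.09 | $210.56 | $680.97 | $30.00 | $9,100.68
2 | $9,100.68 | $210.56 | $834.27 | — | $8,476.97
3 | $8,476.97 | $210.56 | $987.57 | — | $7,699.96
4 | $7,699.96 | $210.56 | $1,140.87 | — | $6,769.65
5 | $6,769.65 | $210.56 | $1,294.17 | — | $5,686.04
6 | $5,686.04 | $210.56 | $1,447.47 | — | $4,449.13
7 | $4,449.13 | $210.56 | $1,600.77 | — | $3,058.92
8 | $3,058.92 | $210.56 | $1,754.07 | — | $1,515.41
9 | $1,515.41 | $210.56 | $1,725.97 | — | $0.00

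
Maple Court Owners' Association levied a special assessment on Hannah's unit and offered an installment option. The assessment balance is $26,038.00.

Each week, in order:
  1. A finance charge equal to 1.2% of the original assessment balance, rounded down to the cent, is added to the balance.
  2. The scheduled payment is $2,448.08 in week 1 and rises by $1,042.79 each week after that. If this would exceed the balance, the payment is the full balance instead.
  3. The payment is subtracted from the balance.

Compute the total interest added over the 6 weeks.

# | Opening | Interest | Payment | End bal
1 | $26,038.00 | $312.45 | $2,448.08 | $23,902.37
2 | $23,902.37 | $312.45 | $3,490.87 | $20,723.95
3 | $20,723.95 | $312.45 | $4,533.66 | $16,502.74
4 | $16,502.74 | $312.45 | $5,576.45 | $11,238.74
5 | $11,238.74 | $312.45 | $6,619.24 | $4,931.95
6 | $4,931.95 | $312.45 | $5,244.40 | $0.00
Total interest: $312.45 + $312.45 + $312.45 + $312.45 + $312.45 + $312.45 = $1,874.70

$1,874.70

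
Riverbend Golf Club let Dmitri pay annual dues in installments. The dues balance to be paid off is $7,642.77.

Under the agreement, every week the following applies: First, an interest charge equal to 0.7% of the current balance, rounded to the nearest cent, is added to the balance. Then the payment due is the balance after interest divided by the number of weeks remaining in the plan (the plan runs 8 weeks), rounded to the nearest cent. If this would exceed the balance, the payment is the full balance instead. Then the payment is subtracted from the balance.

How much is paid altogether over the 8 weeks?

# | Opening | Interest | Payment | End bal
1 | $7,642.77 | $53.50 | $962.03 | $6,734.24
2 | $6,734.24 | $47.14 | $968.77 | $5,812.61
3 | $5,812.61 | $40.69 | $975.55 | $4,877.75
4 | $4,877.75 | $34.14 | $982.38 | $3,929.51
5 | $3,929.51 | $27.51 | $989.26 | $2,967.76
6 | $2,967.76 | $20.77 | $996.18 | $1,992.35
7 | $1,992.35 | $13.95 | $1,003.15 | $1,003.15
8 | $1,003.15 | $7.02 | $1,010.17 | $0.00
Total paid: $7,887.49

$7,887.49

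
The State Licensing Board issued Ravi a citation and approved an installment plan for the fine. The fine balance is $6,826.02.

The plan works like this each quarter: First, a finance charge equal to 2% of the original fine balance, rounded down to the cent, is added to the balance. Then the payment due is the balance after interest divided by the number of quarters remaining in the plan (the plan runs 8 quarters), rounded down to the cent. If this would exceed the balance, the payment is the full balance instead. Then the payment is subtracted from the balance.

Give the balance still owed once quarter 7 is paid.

$1,087.78

Quarter 1: opening $6,826.02; interest $136.52 → $6,962.54; payment $870.31; balance $6,092.23
Quarter 2: opening $6,092.23; interest $136.52 → $6,228.75; payment $889.82; balance $5,338.93
Quarter 3: opening $5,338.93; interest $136.52 → $5,475.45; payment $912.57; balance $4,562.88
Quarter 4: opening $4,562.88; interest $136.52 → $4,699.40; payment $939.88; balance $3,759.52
Quarter 5: opening $3,759.52; interest $136.52 → $3,896.04; payment $974.01; balance $2,922.03
Quarter 6: opening $2,922.03; interest $136.52 → $3,058.55; payment $1,019.51; balance $2,039.04
Quarter 7: opening $2,039.04; interest $136.52 → $2,175.56; payment $1,087.78; balance $1,087.78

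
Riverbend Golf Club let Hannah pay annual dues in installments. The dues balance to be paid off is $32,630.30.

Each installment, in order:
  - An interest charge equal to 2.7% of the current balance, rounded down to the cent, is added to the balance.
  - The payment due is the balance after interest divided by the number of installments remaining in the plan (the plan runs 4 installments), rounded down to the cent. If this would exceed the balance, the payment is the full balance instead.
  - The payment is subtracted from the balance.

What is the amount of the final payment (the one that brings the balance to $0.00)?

$9,074.92

Installment 1: $32,630.30 +$881.01 interest = $33,511.31; pay $8,377.82 → $25,133.49
Installment 2: $25,133.49 +$678.60 interest = $25,812.09; pay $8,604.03 → $17,208.06
Installment 3: $17,208.06 +$464.61 interest = $17,672.67; pay $8,836.33 → $8,836.34
Installment 4: $8,836.34 +$238.58 interest = $9,074.92; pay $9,074.92 → $0.00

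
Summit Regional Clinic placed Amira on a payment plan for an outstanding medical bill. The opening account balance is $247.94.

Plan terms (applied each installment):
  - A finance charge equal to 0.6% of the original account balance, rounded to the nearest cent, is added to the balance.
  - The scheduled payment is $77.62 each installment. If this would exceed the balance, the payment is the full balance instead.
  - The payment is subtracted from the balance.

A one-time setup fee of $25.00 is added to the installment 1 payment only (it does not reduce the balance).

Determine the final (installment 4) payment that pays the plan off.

# | Opening | Interest | Payment | Fee | End bal
1 | $247.94 | $1.49 | $77.62 | $25.00 | $171.81
2 | $171.81 | $1.49 | $77.62 | — | $95.68
3 | $95.68 | $1.49 | $77.62 | — | $19.55
4 | $19.55 | $1.49 | $21.04 | — | $0.00

$21.04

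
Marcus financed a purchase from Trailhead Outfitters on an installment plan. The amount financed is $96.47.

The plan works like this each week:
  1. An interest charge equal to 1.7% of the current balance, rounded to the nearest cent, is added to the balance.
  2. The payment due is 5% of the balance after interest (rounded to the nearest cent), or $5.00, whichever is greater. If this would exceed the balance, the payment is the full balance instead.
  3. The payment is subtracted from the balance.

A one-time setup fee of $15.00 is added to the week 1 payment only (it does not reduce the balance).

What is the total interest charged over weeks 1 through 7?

Week 1: opening $96.47; interest $1.64 → $98.11; payment $5.00 (+ $15.00 fee); balance $93.11
Week 2: opening $93.11; interest $1.58 → $94.69; payment $5.00; balance $89.69
Week 3: opening $89.69; interest $1.52 → $91.21; payment $5.00; balance $86.21
Week 4: opening $86.21; interest $1.47 → $87.68; payment $5.00; balance $82.68
Week 5: opening $82.68; interest $1.41 → $84.09; payment $5.00; balance $79.09
Week 6: opening $79.09; interest $1.34 → $80.43; payment $5.00; balance $75.43
Week 7: opening $75.43; interest $1.28 → $76.71; payment $5.00; balance $71.71
Total interest: $1.64 + $1.58 + $1.52 + $1.47 + $1.41 + $1.34 + $1.28 = $10.24

$10.24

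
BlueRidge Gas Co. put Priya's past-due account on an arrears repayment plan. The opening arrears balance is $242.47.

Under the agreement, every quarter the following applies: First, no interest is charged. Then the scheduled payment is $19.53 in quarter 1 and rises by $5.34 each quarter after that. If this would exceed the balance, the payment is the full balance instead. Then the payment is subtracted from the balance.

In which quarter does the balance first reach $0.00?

# | Opening | Payment | End bal
1 | $242.47 | $19.53 | $222.94
2 | $222.94 | $24.87 | $198.07
3 | $198.07 | $30.21 | $167.86
4 | $167.86 | $35.55 | $132.31
5 | $132.31 | $40.89 | $91.42
6 | $91.42 | $46.23 | $45.19
7 | $45.19 | $45.19 | $0.00
Balance reaches $0.00 in quarter 7.

7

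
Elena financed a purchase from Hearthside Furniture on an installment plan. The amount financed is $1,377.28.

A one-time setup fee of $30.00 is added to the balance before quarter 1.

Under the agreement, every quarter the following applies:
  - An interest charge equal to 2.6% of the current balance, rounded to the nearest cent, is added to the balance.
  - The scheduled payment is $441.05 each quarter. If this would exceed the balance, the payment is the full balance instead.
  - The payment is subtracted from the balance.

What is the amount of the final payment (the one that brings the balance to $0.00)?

$166.28

# | Opening | Interest | Payment | End bal
1 | $1,407.28 | $36.59 | $441.05 | $1,002.82
2 | $1,002.82 | $26.07 | $441.05 | $587.84
3 | $587.84 | $15.28 | $441.05 | $162.07
4 | $162.07 | $4.21 | $166.28 | $0.00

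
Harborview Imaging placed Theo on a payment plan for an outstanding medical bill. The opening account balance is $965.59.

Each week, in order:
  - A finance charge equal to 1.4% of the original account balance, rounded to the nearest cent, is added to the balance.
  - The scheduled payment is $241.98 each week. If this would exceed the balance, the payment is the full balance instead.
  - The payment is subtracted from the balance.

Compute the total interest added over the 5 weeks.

Week 1: opening $965.59; interest $13.52 → $979.11; payment $241.98; balance $737.13
Week 2: opening $737.13; interest $13.52 → $750.65; payment $241.98; balance $508.67
Week 3: opening $508.67; interest $13.52 → $522.19; payment $241.98; balance $280.21
Week 4: opening $280.21; interest $13.52 → $293.73; payment $241.98; balance $51.75
Week 5: opening $51.75; interest $13.52 → $65.27; payment $65.27; balance $0.00
Total interest: $13.52 + $13.52 + $13.52 + $13.52 + $13.52 = $67.60

$67.60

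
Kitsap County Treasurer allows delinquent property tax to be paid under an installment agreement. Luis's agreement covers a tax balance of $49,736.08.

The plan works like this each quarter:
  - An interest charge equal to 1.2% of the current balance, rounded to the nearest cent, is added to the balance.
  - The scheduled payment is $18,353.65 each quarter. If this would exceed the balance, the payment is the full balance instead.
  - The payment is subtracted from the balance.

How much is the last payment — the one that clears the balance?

$14,177.47

# | Opening | Interest | Payment | End bal
1 | $49,736.08 | $596.83 | $18,353.65 | $31,979.26
2 | $31,979.26 | $383.75 | $18,353.65 | $14,009.36
3 | $14,009.36 | $168.11 | $14,177.47 | $0.00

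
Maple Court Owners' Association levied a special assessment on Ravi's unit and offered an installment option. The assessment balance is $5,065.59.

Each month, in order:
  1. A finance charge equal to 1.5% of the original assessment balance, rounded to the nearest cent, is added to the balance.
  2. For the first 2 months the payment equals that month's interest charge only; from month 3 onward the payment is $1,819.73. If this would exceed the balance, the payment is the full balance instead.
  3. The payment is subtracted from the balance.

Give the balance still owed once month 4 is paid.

Month 1: $5,065.59 +$75.98 interest = $5,141.57; pay $75.98 → $5,065.59
Month 2: $5,065.59 +$75.98 interest = $5,141.57; pay $75.98 → $5,065.59
Month 3: $5,065.59 +$75.98 interest = $5,141.57; pay $1,819.73 → $3,321.84
Month 4: $3,321.84 +$75.98 interest = $3,397.82; pay $1,819.73 → $1,578.09

$1,578.09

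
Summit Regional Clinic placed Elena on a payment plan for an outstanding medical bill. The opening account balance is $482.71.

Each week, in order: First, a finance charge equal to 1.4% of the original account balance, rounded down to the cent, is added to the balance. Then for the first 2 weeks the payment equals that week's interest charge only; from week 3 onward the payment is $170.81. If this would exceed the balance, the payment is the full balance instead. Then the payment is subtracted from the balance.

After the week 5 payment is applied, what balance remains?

$0.00

Week 1: opening $482.71; interest $6.75 → $489.46; payment $6.75; balance $482.71
Week 2: opening $482.71; interest $6.75 → $489.46; payment $6.75; balance $482.71
Week 3: opening $482.71; interest $6.75 → $489.46; payment $170.81; balance $318.65
Week 4: opening $318.65; interest $6.75 → $325.40; payment $170.81; balance $154.59
Week 5: opening $154.59; interest $6.75 → $161.34; payment $161.34; balance $0.00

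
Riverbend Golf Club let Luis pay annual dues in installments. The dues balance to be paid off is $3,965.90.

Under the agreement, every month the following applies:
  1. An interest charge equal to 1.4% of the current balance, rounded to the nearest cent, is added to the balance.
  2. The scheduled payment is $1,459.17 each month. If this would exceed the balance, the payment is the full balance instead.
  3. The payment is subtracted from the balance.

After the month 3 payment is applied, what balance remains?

# | Opening | Interest | Payment | End bal
1 | $3,965.90 | $55.52 | $1,459.17 | $2,562.25
2 | $2,562.25 | $35.87 | $1,459.17 | $1,138.95
3 | $1,138.95 | $15.95 | $1,154.90 | $0.00

$0.00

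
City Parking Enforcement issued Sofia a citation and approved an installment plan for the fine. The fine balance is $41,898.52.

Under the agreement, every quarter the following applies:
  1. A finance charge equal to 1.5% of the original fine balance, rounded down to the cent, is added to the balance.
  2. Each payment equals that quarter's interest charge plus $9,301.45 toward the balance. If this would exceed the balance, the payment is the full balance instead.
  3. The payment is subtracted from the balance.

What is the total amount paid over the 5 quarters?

$45,040.87

# | Opening | Interest | Payment | End bal
1 | $41,898.52 | $628.47 | $9,929.92 | $32,597.07
2 | $32,597.07 | $628.47 | $9,929.92 | $23,295.62
3 | $23,295.62 | $628.47 | $9,929.92 | $13,994.17
4 | $13,994.17 | $628.47 | $9,929.92 | $4,692.72
5 | $4,692.72 | $628.47 | $5,321.19 | $0.00
Total paid: $45,040.87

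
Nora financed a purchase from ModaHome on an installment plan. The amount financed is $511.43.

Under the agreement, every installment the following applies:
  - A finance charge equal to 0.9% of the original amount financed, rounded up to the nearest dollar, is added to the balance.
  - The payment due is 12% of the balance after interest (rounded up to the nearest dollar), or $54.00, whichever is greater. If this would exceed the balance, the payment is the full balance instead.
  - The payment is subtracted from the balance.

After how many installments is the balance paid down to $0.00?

Installment 1: opening $511.43; interest $5.00 → $516.43; payment $62.00; balance $454.43
Installment 2: opening $454.43; interest $5.00 → $459.43; payment $56.00; balance $403.43
Installment 3: opening $403.43; interest $5.00 → $408.43; payment $54.00; balance $354.43
Installment 4: opening $354.43; interest $5.00 → $359.43; payment $54.00; balance $305.43
Installment 5: opening $305.43; interest $5.00 → $310.43; payment $54.00; balance $256.43
Installment 6: opening $256.43; interest $5.00 → $261.43; payment $54.00; balance $207.43
Installment 7: opening $207.43; interest $5.00 → $212.43; payment $54.00; balance $158.43
Installment 8: opening $158.43; interest $5.00 → $163.43; payment $54.00; balance $109.43
Installment 9: opening $109.43; interest $5.00 → $114.43; payment $54.00; balance $60.43
Installment 10: opening $60.43; interest $5.00 → $65.43; payment $54.00; balance $11.43
Installment 11: opening $11.43; interest $5.00 → $16.43; payment $16.43; balance $0.00
Balance reaches $0.00 in installment 11.

11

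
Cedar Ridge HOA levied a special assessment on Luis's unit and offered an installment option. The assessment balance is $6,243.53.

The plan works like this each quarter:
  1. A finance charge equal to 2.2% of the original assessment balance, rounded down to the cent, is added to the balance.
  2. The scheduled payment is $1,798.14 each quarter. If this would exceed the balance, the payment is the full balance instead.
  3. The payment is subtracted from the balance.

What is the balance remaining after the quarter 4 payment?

Quarter 1: $6,243.53 +$137.35 interest = $6,380.88; pay $1,798.14 → $4,582.74
Quarter 2: $4,582.74 +$137.35 interest = $4,720.09; pay $1,798.14 → $2,921.95
Quarter 3: $2,921.95 +$137.35 interest = $3,059.30; pay $1,798.14 → $1,261.16
Quarter 4: $1,261.16 +$137.35 interest = $1,398.51; pay $1,398.51 → $0.00

$0.00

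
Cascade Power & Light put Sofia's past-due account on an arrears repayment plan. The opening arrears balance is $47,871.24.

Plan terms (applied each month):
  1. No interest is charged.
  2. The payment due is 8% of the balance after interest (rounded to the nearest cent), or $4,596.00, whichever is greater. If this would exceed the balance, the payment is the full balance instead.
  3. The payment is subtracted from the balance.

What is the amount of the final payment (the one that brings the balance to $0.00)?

Month 1: opening $47,871.24; payment $4,596.00; balance $43,275.24
Month 2: opening $43,275.24; payment $4,596.00; balance $38,679.24
Month 3: opening $38,679.24; payment $4,596.00; balance $34,083.24
Month 4: opening $34,083.24; payment $4,596.00; balance $29,487.24
Month 5: opening $29,487.24; payment $4,596.00; balance $24,891.24
Month 6: opening $24,891.24; payment $4,596.00; balance $20,295.24
Month 7: opening $20,295.24; payment $4,596.00; balance $15,699.24
Month 8: opening $15,699.24; payment $4,596.00; balance $11,103.24
Month 9: opening $11,103.24; payment $4,596.00; balance $6,507.24
Month 10: opening $6,507.24; payment $4,596.00; balance $1,911.24
Month 11: opening $1,911.24; payment $1,911.24; balance $0.00

$1,911.24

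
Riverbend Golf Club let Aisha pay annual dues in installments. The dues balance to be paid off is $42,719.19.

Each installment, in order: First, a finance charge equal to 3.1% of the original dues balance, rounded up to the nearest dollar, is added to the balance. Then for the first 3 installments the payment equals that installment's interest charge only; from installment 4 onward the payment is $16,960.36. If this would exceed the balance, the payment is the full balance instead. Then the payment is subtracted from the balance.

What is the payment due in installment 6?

$12,773.47

# | Opening | Interest | Payment | End bal
1 | $42,719.19 | $1,325.00 | $1,325.00 | $42,719.19
2 | $42,719.19 | $1,325.00 | $1,325.00 | $42,719.19
3 | $42,719.19 | $1,325.00 | $1,325.00 | $42,719.19
4 | $42,719.19 | $1,325.00 | $16,960.36 | $27,083.83
5 | $27,083.83 | $1,325.00 | $16,960.36 | $11,448.47
6 | $11,448.47 | $1,325.00 | $12,773.47 | $0.00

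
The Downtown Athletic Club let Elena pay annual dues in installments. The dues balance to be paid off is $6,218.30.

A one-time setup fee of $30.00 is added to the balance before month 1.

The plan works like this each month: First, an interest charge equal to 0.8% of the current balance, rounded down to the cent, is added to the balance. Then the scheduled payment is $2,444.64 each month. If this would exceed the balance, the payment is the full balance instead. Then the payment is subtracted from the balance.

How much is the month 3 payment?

$1,451.33

# | Opening | Interest | Payment | End bal
1 | $6,248.30 | $49.98 | $2,444.64 | $3,853.64
2 | $3,853.64 | $30.82 | $2,444.64 | $1,439.82
3 | $1,439.82 | $11.51 | $1,451.33 | $0.00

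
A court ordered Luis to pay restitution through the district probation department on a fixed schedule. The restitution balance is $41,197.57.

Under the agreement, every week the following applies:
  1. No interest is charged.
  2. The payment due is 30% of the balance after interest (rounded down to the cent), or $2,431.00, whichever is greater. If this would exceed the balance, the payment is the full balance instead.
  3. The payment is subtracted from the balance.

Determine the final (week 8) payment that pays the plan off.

Week 1: opening $41,197.57; payment $12,359.27; balance $28,838.30
Week 2: opening $28,838.30; payment $8,651.49; balance $20,186.81
Week 3: opening $20,186.81; payment $6,056.04; balance $14,130.77
Week 4: opening $14,130.77; payment $4,239.23; balance $9,891.54
Week 5: opening $9,891.54; payment $2,967.46; balance $6,924.08
Week 6: opening $6,924.08; payment $2,431.00; balance $4,493.08
Week 7: opening $4,493.08; payment $2,431.00; balance $2,062.08
Week 8: opening $2,062.08; payment $2,062.08; balance $0.00

$2,062.08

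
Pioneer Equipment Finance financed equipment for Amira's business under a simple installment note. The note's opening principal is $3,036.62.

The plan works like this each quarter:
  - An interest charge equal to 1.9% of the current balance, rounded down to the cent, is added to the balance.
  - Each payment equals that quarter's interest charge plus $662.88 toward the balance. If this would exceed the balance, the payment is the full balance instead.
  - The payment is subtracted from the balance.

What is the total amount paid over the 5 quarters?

Quarter 1: $3,036.62 +$57.69 interest = $3,094.31; pay $720.57 → $2,373.74
Quarter 2: $2,373.74 +$45.10 interest = $2,418.84; pay $707.98 → $1,710.86
Quarter 3: $1,710.86 +$32.50 interest = $1,743.36; pay $695.38 → $1,047.98
Quarter 4: $1,047.98 +$19.91 interest = $1,067.89; pay $682.79 → $385.10
Quarter 5: $385.10 +$7.31 interest = $392.41; pay $392.41 → $0.00
Total paid: $3,199.13

$3,199.13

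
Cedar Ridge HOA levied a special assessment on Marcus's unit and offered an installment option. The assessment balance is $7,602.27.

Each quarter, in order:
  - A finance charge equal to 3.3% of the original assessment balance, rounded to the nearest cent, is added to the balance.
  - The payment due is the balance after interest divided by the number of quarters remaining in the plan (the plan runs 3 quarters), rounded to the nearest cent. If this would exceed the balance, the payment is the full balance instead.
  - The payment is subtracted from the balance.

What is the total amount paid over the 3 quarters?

$8,354.88

# | Opening | Interest | Payment | End bal
1 | $7,602.27 | $250.87 | $2,617.71 | $5,235.43
2 | $5,235.43 | $250.87 | $2,743.15 | $2,743.15
3 | $2,743.15 | $250.87 | $2,994.02 | $0.00
Total paid: $8,354.88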